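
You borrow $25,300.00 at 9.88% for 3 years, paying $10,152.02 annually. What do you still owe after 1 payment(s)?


Formula: Balance = PV*(1+r)^k - PMT*((1+r)^k - 1)/r
Growth: (1 + 0.0988)^1 = 1.0988
Accumulated factor: ((1+r)^k - 1)/r = 1.0
Balance = $25,300.00 * 1.0988 - $10,152.02 * 1.0
Balance = $17,647.62

$17,647.62


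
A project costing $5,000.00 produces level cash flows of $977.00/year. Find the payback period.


Formula: Payback = investment / annual cash flow
Substituting: Payback = $5,000.00 / $977.00
Payback = 5.1177 years

5.1177 years


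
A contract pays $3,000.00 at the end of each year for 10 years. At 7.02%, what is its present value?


Formula: PV = PMT * (1 - (1+r)^(-n)) / r
Discount factor: (1 + 0.0702)^(-10) = 0.5074
Bracket: 1 - 0.5074 = 0.4926
PV = $3,000.00 * 0.4926 / 0.0702 = $21,051.28

$21,051.28


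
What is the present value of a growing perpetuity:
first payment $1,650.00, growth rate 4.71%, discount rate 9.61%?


Formula: PV = C / (r - g)
Spread: r - g = 0.0961 - 0.0471 = 0.049
Substituting: PV = $1,650.00 / 0.049
PV = $33,673.47

$33,673.47


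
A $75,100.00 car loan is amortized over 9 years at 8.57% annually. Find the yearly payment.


Formula: PMT = PV * r / (1 - (1+r)^(-n))
Denominator: 1 - (1 + 0.0857)^(-9) = 0.522898
Numerator: $75,100.00 * 0.0857 = 6436.07
PMT = 6436.07 / 0.522898 = $12,308.47

$12,308.47


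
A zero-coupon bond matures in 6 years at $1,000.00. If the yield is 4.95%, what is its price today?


Formula: Price = FV / (1 + r)^n
Substituting: Price = $1,000.00 / (1 + 0.0495)^6
Discount factor: (1.0495)^6 = 1.336271
Price = $1,000.00 / 1.336271 = $748.35

$748.35


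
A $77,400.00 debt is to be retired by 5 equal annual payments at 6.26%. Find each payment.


Formula: PMT = PV * r / (1 - (1+r)^(-n))
Denominator: 1 - (1 + 0.0626)^(-5) = 0.261839
Numerator: $77,400.00 * 0.0626 = 4845.24
PMT = 4845.24 / 0.261839 = $18,504.64

$18,504.64


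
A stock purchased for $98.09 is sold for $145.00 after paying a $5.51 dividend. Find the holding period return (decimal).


Formula: HPR = (P1 - P0 + D) / P0
Gain: $145.00 - $98.09 + $5.51 = $52.42
HPR = $52.42 / $98.09 = 0.5344

0.5344


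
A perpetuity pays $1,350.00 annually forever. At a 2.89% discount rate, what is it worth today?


Formula: PV = C / r
Substituting: PV = $1,350.00 / 0.0289
PV = $46,712.80

$46,712.80


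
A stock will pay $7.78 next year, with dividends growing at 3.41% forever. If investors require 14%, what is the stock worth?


Formula: P = D1 / (r - g)
Spread: r - g = 0.14 - 0.0341 = 0.1059
Substituting: P = $7.78 / 0.1059
P = $73.47

$73.47


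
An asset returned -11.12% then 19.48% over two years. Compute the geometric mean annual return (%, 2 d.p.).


Formula: Geometric mean = ((1+r1)*(1+r2))^(1/2) - 1
Product: (1 + -0.1112) * (1 + 0.1948) = 0.8888 * 1.1948 = 1.061938
Square root: 1.061938^0.5 = 1.030504
Geometric mean = 1.030504 - 1 = 0.030504
As percentage: 3.05%

3.05%


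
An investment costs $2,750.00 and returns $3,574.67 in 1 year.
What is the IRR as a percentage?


Formula: IRR = C1/C0 - 1
Substituting: IRR = $3,574.67 / $2,750.00 - 1
Ratio: 1.29988 - 1 = 0.29988
IRR = 29.988%

29.988%


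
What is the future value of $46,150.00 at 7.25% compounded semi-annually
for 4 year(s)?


Formula: FV = P * (1 + r/m)^(m*t)
Period rate: r/m = 0.0725 / 2 = 0.03625
Total periods: m*t = 2 * 4 = 8
Growth factor: (1 + 0.03625)^8 = 1.329586
FV = $46,150.00 * 1.329586 = $61,360.38

$61,360.38


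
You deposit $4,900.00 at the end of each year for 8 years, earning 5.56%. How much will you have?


Formula: FV = PMT * ((1+r)^n - 1) / r
Growth factor: (1 + 0.0556)^8 = 1.541683
Numerator: 1.541683 - 1 = 0.541683
FV = $4,900.00 * 0.541683 / 0.0556 = $47,738.24

$47,738.24


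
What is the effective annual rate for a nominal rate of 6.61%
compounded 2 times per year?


Formula: EAR = (1 + r/m)^m - 1
Period rate: r/m = 0.0661 / 2 = 0.03305
Compounding: (1 + 0.03305)^2 = 1.067192
EAR = 1.067192 - 1 = 0.067192

0.067192


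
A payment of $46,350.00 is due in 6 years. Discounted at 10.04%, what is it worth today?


Formula: PV = FV / (1 + r)^n
Substituting: PV = $46,350.00 / (1 + 0.1004)^6
Discount factor: (1.1004)^6 = 1.77543
PV = $46,350.00 / 1.77543 = $26,106.36

$26,106.36


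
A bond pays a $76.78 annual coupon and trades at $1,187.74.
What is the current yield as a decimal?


Formula: Current yield = annual coupon / price
Substituting: CY = $76.78 / $1,187.74
CY = 0.064644

0.064644


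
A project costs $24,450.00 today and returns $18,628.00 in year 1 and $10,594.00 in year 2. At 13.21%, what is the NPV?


Formula: NPV = C0 + C1/(1+r) + C2/(1+r)^2
Discount C1: $18,628.00 / (1 + 0.1321) = $16,454.38
Discount C2: $10,594.00 / (1 + 0.1321)^2 = $8,265.90
NPV = -$24,450.00 + $16,454.38 + $8,265.90 = $270.28

$270.28


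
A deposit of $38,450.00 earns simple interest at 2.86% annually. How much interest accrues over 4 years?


Formula: I = P * r * t
Substituting: I = $38,450.00 * 0.0286 * 4
Step: I = $38,450.00 * 0.1144
I = $4,398.68

$4,398.68


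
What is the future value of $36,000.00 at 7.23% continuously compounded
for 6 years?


Formula: FV = P * e^(r*t)
Exponent: r*t = 0.0723 * 6 = 0.4338
e^(0.4338) = 1.54311
FV = $36,000.00 * 1.54311 = $55,551.97

$55,551.97


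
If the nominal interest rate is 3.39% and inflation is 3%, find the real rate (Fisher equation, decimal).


Formula: (1 + r_real) = (1 + r_nom) / (1 + inflation)
Substituting: (1 + r_real) = 1.0339 / 1.03
(1 + r_real) = 1.003786
r_real = 1.003786 - 1 = 0.003786

0.003786


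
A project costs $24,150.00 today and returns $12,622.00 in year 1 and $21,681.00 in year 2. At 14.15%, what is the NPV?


Formula: NPV = C0 + C1/(1+r) + C2/(1+r)^2
Discount C1: $12,622.00 / (1 + 0.1415) = $11,057.38
Discount C2: $21,681.00 / (1 + 0.1415)^2 = $16,639.01
NPV = -$24,150.00 + $11,057.38 + $16,639.01 = $3,546.39

$3,546.39


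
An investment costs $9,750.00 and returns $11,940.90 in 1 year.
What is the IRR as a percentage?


Formula: IRR = C1/C0 - 1
Substituting: IRR = $11,940.90 / $9,750.00 - 1
Ratio: 1.224708 - 1 = 0.224708
IRR = 22.4708%

22.4708%


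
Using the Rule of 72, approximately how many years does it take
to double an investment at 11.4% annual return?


Formula: Years ≈ 72 / r
Substituting: Years ≈ 72 / 11.4
Years ≈ 6.3

6.3 years


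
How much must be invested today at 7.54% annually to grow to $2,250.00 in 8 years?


Formula: PV = FV / (1 + r)^n
Substituting: PV = $2,250.00 / (1 + 0.0754)^8
Discount factor: (1.0754)^8 = 1.788794
PV = $2,250.00 / 1.788794 = $1,257.83

$1,257.83


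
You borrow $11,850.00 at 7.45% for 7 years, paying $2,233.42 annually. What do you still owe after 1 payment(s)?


Formula: Balance = PV*(1+r)^k - PMT*((1+r)^k - 1)/r
Growth: (1 + 0.0745)^1 = 1.0745
Accumulated factor: ((1+r)^k - 1)/r = 1.0
Balance = $11,850.00 * 1.0745 - $2,233.42 * 1.0
Balance = $10,499.41

$10,499.41


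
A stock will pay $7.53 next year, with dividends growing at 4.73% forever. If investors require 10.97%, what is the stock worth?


Formula: P = D1 / (r - g)
Spread: r - g = 0.1097 - 0.0473 = 0.0624
Substituting: P = $7.53 / 0.0624
P = $120.67

$120.67


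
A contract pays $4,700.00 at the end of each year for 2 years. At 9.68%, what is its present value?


Formula: PV = PMT * (1 - (1+r)^(-n)) / r
Discount factor: (1 + 0.0968)^(-2) = 0.831276
Bracket: 1 - 0.831276 = 0.168724
PV = $4,700.00 * 0.168724 / 0.0968 = $8,192.19

$8,192.19


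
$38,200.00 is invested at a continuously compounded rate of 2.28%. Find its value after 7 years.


Formula: FV = P * e^(r*t)
Exponent: r*t = 0.0228 * 7 = 0.1596
e^(0.1596) = 1.173042
FV = $38,200.00 * 1.173042 = $44,810.19

$44,810.19


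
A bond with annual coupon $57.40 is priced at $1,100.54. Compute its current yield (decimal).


Formula: Current yield = annual coupon / price
Substituting: CY = $57.40 / $1,100.54
CY = 0.052156

0.052156


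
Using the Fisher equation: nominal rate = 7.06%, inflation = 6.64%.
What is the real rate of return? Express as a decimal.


Formula: (1 + r_real) = (1 + r_nom) / (1 + inflation)
Substituting: (1 + r_real) = 1.0706 / 1.0664
(1 + r_real) = 1.003938
r_real = 1.003938 - 1 = 0.003938

0.003938


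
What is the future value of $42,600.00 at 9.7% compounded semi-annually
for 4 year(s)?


Formula: FV = P * (1 + r/m)^(m*t)
Period rate: r/m = 0.097 / 2 = 0.0485
Total periods: m*t = 2 * 4 = 8
Growth factor: (1 + 0.0485)^8 = 1.460654
FV = $42,600.00 * 1.460654 = $62,223.88

$62,223.88


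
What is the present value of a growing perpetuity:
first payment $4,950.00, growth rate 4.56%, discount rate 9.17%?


Formula: PV = C / (r - g)
Spread: r - g = 0.0917 - 0.0456 = 0.0461
Substituting: PV = $4,950.00 / 0.0461
PV = $107,375.27

$107,375.27


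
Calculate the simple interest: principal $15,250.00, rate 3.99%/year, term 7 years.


Formula: I = P * r * t
Substituting: I = $15,250.00 * 0.0399 * 7
Step: I = $15,250.00 * 0.2793
I = $4,259.33

$4,259.33


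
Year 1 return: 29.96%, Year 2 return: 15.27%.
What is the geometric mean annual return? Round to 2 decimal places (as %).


Formula: Geometric mean = ((1+r1)*(1+r2))^(1/2) - 1
Product: (1 + 0.2996) * (1 + 0.1527) = 1.2996 * 1.1527 = 1.498049
Square root: 1.498049^0.5 = 1.223948
Geometric mean = 1.223948 - 1 = 0.223948
As percentage: 22.39%

22.39%


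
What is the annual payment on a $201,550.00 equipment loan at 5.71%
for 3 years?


Formula: PMT = PV * r / (1 - (1+r)^(-n))
Denominator: 1 - (1 + 0.0571)^(-3) = 0.153452
Numerator: $201,550.00 * 0.0571 = 11508.505
PMT = 11508.505 / 0.153452 = $74,997.61

$74,997.61


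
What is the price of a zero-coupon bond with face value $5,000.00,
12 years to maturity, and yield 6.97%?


Formula: Price = FV / (1 + r)^n
Substituting: Price = $5,000.00 / (1 + 0.0697)^12
Discount factor: (1.0697)^12 = 2.244626
Price = $5,000.00 / 2.244626 = $2,227.54

$2,227.54


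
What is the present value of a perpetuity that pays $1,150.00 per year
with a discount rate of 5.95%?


Formula: PV = C / r
Substituting: PV = $1,150.00 / 0.0595
PV = $19,327.73

$19,327.73


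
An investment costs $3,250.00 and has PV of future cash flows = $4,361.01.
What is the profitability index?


Formula: PI = PV(cash flows) / initial investment
Substituting: PI = $4,361.01 / $3,250.00
PI = 1.3418

1.3418


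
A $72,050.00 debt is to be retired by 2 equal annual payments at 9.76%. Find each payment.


Formula: PMT = PV * r / (1 - (1+r)^(-n))
Denominator: 1 - (1 + 0.0976)^(-2) = 0.169936
Numerator: $72,050.00 * 0.0976 = 7032.08
PMT = 7032.08 / 0.169936 = $41,380.86

$41,380.86


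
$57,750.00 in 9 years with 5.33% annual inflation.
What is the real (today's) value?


Formula: Real value = nominal / (1 + inflation)^years
Price level: (1 + 0.0533)^9 = 1.595764
Real value = $57,750.00 / 1.595764 = $36,189.55

$36,189.55


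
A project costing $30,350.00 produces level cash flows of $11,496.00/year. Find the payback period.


Formula: Payback = investment / annual cash flow
Substituting: Payback = $30,350.00 / $11,496.00
Payback = 2.64 years

2.64 years


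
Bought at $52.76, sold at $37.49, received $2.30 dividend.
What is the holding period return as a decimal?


Formula: HPR = (P1 - P0 + D) / P0
Gain: $37.49 - $52.76 + $2.30 = -$12.97
HPR = -$12.97 / $52.76 = -0.2458

-0.2458


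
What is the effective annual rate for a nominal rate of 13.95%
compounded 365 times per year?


Formula: EAR = (1 + r/m)^m - 1
Period rate: r/m = 0.1395 / 365 = 0.000382
Compounding: (1 + 0.000382)^365 = 1.149668
EAR = 1.149668 - 1 = 0.149668

0.149668


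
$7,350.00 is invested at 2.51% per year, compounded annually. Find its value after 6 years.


Formula: FV = P * (1 + r)^n
Substituting: FV = $7,350.00 * (1 + 0.0251)^6
Growth factor: (1.0251)^6 = 1.160372
FV = $7,350.00 * 1.160372 = $8,528.74

$8,528.74


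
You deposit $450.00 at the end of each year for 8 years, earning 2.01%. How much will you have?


Formula: FV = PMT * ((1+r)^n - 1) / r
Growth factor: (1 + 0.0201)^8 = 1.172579
Numerator: 1.172579 - 1 = 0.172579
FV = $450.00 * 0.172579 / 0.0201 = $3,863.70

$3,863.70


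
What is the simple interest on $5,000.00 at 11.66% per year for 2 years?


Formula: I = P * r * t
Substituting: I = $5,000.00 * 0.1166 * 2
Step: I = $5,000.00 * 0.2332
I = $1,166.00

$1,166.00


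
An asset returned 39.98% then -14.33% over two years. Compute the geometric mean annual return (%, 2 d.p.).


Formula: Geometric mean = ((1+r1)*(1+r2))^(1/2) - 1
Product: (1 + 0.3998) * (1 + -0.1433) = 1.3998 * 0.8567 = 1.199209
Square root: 1.199209^0.5 = 1.095084
Geometric mean = 1.095084 - 1 = 0.095084
As percentage: 9.51%

9.51%


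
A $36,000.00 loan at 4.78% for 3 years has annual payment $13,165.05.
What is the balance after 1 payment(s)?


Formula: Balance = PV*(1+r)^k - PMT*((1+r)^k - 1)/r
Growth: (1 + 0.0478)^1 = 1.0478
Accumulated factor: ((1+r)^k - 1)/r = 1.0
Balance = $36,000.00 * 1.0478 - $13,165.05 * 1.0
Balance = $24,555.75

$24,555.75


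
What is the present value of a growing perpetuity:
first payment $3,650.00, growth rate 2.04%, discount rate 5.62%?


Formula: PV = C / (r - g)
Spread: r - g = 0.0562 - 0.0204 = 0.0358
Substituting: PV = $3,650.00 / 0.0358
PV = $101,955.31

$101,955.31


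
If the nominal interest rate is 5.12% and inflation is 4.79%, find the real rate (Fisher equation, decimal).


Formula: (1 + r_real) = (1 + r_nom) / (1 + inflation)
Substituting: (1 + r_real) = 1.0512 / 1.0479
(1 + r_real) = 1.003149
r_real = 1.003149 - 1 = 0.003149

0.003149


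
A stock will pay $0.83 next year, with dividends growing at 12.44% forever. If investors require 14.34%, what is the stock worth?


Formula: P = D1 / (r - g)
Spread: r - g = 0.1434 - 0.1244 = 0.019
Substituting: P = $0.83 / 0.019
P = $43.68

$43.68


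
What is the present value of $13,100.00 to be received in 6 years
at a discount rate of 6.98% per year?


Formula: PV = FV / (1 + r)^n
Substituting: PV = $13,100.00 / (1 + 0.0698)^6
Discount factor: (1.0698)^6 = 1.499048
PV = $13,100.00 / 1.499048 = $8,738.88

$8,738.88


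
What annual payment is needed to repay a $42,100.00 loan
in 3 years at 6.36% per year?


Formula: PMT = PV * r / (1 - (1+r)^(-n))
Denominator: 1 - (1 + 0.0636)^(-3) = 0.168878
Numerator: $42,100.00 * 0.0636 = 2677.56
PMT = 2677.56 / 0.168878 = $15,855.04

$15,855.04


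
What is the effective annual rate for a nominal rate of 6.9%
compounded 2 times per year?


Formula: EAR = (1 + r/m)^m - 1
Period rate: r/m = 0.069 / 2 = 0.0345
Compounding: (1 + 0.0345)^2 = 1.07019
EAR = 1.07019 - 1 = 0.07019

0.07019


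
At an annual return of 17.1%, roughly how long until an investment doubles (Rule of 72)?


Formula: Years ≈ 72 / r
Substituting: Years ≈ 72 / 17.1
Years ≈ 4.2

4.2 years


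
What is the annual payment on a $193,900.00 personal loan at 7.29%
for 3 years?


Formula: PMT = PV * r / (1 - (1+r)^(-n))
Denominator: 1 - (1 + 0.0729)^(-3) = 0.190303
Numerator: $193,900.00 * 0.0729 = 14135.31
PMT = 14135.31 / 0.190303 = $74,277.72

$74,277.72


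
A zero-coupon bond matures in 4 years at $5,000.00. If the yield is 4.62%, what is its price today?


Formula: Price = FV / (1 + r)^n
Substituting: Price = $5,000.00 / (1 + 0.0462)^4
Discount factor: (1.0462)^4 = 1.198006
Price = $5,000.00 / 1.198006 = $4,173.60

$4,173.60


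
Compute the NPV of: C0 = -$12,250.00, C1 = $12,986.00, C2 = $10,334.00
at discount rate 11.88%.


Formula: NPV = C0 + C1/(1+r) + C2/(1+r)^2
Discount C1: $12,986.00 / (1 + 0.1188) = $11,607.08
Discount C2: $10,334.00 / (1 + 0.1188)^2 = $8,255.88
NPV = -$12,250.00 + $11,607.08 + $8,255.88 = $7,612.96

$7,612.96


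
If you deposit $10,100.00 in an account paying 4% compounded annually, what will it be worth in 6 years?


Formula: FV = P * (1 + r)^n
Substituting: FV = $10,100.00 * (1 + 0.04)^6
Growth factor: (1.04)^6 = 1.265319
FV = $10,100.00 * 1.265319 = $12,779.72

$12,779.72


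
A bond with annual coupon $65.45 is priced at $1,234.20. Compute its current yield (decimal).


Formula: Current yield = annual coupon / price
Substituting: CY = $65.45 / $1,234.20
CY = 0.05303

0.05303


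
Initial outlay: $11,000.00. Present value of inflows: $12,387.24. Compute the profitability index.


Formula: PI = PV(cash flows) / initial investment
Substituting: PI = $12,387.24 / $11,000.00
PI = 1.1261

1.1261


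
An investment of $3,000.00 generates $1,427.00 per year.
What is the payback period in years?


Formula: Payback = investment / annual cash flow
Substituting: Payback = $3,000.00 / $1,427.00
Payback = 2.1023 years

2.1023 years


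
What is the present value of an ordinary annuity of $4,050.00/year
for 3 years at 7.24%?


Formula: PV = PMT * (1 - (1+r)^(-n)) / r
Discount factor: (1 + 0.0724)^(-3) = 0.81083
Bracket: 1 - 0.81083 = 0.18917
PV = $4,050.00 * 0.18917 / 0.0724 = $10,582.05

$10,582.05


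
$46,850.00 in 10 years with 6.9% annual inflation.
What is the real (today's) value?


Formula: Real value = nominal / (1 + inflation)^years
Price level: (1 + 0.069)^10 = 1.948844
Real value = $46,850.00 / 1.948844 = $24,039.89

$24,039.89


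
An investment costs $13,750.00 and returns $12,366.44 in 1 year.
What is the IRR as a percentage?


Formula: IRR = C1/C0 - 1
Substituting: IRR = $12,366.44 / $13,750.00 - 1
Ratio: 0.899377 - 1 = -0.100623
IRR = -10.0623%

-10.0623%


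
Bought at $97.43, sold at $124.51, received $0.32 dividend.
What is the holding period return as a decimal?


Formula: HPR = (P1 - P0 + D) / P0
Gain: $124.51 - $97.43 + $0.32 = $27.40
HPR = $27.40 / $97.43 = 0.2812

0.2812


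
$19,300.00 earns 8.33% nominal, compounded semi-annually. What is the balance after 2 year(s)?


Formula: FV = P * (1 + r/m)^(m*t)
Period rate: r/m = 0.0833 / 2 = 0.04165
Total periods: m*t = 2 * 2 = 4
Growth factor: (1 + 0.04165)^4 = 1.1773
FV = $19,300.00 * 1.1773 = $22,721.90

$22,721.90


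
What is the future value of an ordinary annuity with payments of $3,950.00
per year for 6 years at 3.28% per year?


Formula: FV = PMT * ((1+r)^n - 1) / r
Growth factor: (1 + 0.0328)^6 = 1.213661
Numerator: 1.213661 - 1 = 0.213661
FV = $3,950.00 * 0.213661 / 0.0328 = $25,730.51

$25,730.51


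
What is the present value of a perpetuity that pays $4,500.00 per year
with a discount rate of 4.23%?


Formula: PV = C / r
Substituting: PV = $4,500.00 / 0.0423
PV = $106,382.98

$106,382.98


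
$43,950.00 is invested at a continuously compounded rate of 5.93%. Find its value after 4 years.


Formula: FV = P * e^(r*t)
Exponent: r*t = 0.0593 * 4 = 0.2372
e^(0.2372) = 1.267695
FV = $43,950.00 * 1.267695 = $55,715.18

$55,715.18


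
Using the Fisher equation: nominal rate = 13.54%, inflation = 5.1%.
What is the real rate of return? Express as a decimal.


Formula: (1 + r_real) = (1 + r_nom) / (1 + inflation)
Substituting: (1 + r_real) = 1.1354 / 1.051
(1 + r_real) = 1.080304
r_real = 1.080304 - 1 = 0.080304

0.080304


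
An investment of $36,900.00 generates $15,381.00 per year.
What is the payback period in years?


Formula: Payback = investment / annual cash flow
Substituting: Payback = $36,900.00 / $15,381.00
Payback = 2.3991 years

2.3991 years


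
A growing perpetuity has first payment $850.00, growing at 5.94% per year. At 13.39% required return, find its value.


Formula: PV = C / (r - g)
Spread: r - g = 0.1339 - 0.0594 = 0.0745
Substituting: PV = $850.00 / 0.0745
PV = $11,409.40

$11,409.40


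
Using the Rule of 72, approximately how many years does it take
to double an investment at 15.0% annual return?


Formula: Years ≈ 72 / r
Substituting: Years ≈ 72 / 15.0
Years ≈ 4.8

4.8 years


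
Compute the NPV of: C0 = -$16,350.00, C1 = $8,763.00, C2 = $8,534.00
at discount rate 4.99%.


Formula: NPV = C0 + C1/(1+r) + C2/(1+r)^2
Discount C1: $8,763.00 / (1 + 0.0499) = $8,346.51
Discount C2: $8,534.00 / (1 + 0.0499)^2 = $7,742.06
NPV = -$16,350.00 + $8,346.51 + $7,742.06 = -$261.43

-$261.43


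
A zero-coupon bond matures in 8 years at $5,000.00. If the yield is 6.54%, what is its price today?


Formula: Price = FV / (1 + r)^n
Substituting: Price = $5,000.00 / (1 + 0.0654)^8
Discount factor: (1.0654)^8 = 1.659975
Price = $5,000.00 / 1.659975 = $3,012.09

$3,012.09


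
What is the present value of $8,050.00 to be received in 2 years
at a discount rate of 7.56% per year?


Formula: PV = FV / (1 + r)^n
Substituting: PV = $8,050.00 / (1 + 0.0756)^2
Discount factor: (1.0756)^2 = 1.156915
PV = $8,050.00 / 1.156915 = $6,958.16

$6,958.16


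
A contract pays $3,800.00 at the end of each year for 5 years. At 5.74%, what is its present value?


Formula: PV = PMT * (1 - (1+r)^(-n)) / r
Discount factor: (1 + 0.0574)^(-5) = 0.75649
Bracket: 1 - 0.75649 = 0.24351
PV = $3,800.00 * 0.24351 / 0.0574 = $16,120.84

$16,120.84


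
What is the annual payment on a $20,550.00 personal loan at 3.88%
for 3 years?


Formula: PMT = PV * r / (1 - (1+r)^(-n))
Denominator: 1 - (1 + 0.0388)^(-3) = 0.107919
Numerator: $20,550.00 * 0.0388 = 797.34
PMT = 797.34 / 0.107919 = $7,388.30

$7,388.30


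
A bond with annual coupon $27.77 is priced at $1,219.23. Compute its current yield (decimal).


Formula: Current yield = annual coupon / price
Substituting: CY = $27.77 / $1,219.23
CY = 0.022777

0.022777


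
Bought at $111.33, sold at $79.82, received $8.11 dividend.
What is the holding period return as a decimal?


Formula: HPR = (P1 - P0 + D) / P0
Gain: $79.82 - $111.33 + $8.11 = -$23.40
HPR = -$23.40 / $111.33 = -0.2102

-0.2102


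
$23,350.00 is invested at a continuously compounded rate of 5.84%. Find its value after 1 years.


Formula: FV = P * e^(r*t)
Exponent: r*t = 0.0584 * 1 = 0.0584
e^(0.0584) = 1.060139
FV = $23,350.00 * 1.060139 = $24,754.24

$24,754.24


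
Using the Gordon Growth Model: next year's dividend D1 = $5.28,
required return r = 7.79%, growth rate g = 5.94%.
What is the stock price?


Formula: P = D1 / (r - g)
Spread: r - g = 0.0779 - 0.0594 = 0.0185
Substituting: P = $5.28 / 0.0185
P = $285.41

$285.41


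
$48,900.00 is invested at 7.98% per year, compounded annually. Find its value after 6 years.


Formula: FV = P * (1 + r)^n
Substituting: FV = $48,900.00 * (1 + 0.0798)^6
Growth factor: (1.0798)^6 = 1.585112
FV = $48,900.00 * 1.585112 = $77,511.97

$77,511.97


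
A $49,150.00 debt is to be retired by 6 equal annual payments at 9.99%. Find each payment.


Formula: PMT = PV * r / (1 - (1+r)^(-n))
Denominator: 1 - (1 + 0.0999)^(-6) = 0.435218
Numerator: $49,150.00 * 0.0999 = 4910.085
PMT = 4910.085 / 0.435218 = $11,281.90

$11,281.90


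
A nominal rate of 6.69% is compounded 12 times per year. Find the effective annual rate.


Formula: EAR = (1 + r/m)^m - 1
Period rate: r/m = 0.0669 / 12 = 0.005575
Compounding: (1 + 0.005575)^12 = 1.06899
EAR = 1.06899 - 1 = 0.06899

0.06899


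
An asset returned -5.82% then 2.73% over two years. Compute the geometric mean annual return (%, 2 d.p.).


Formula: Geometric mean = ((1+r1)*(1+r2))^(1/2) - 1
Product: (1 + -0.0582) * (1 + 0.0273) = 0.9418 * 1.0273 = 0.967511
Square root: 0.967511^0.5 = 0.983621
Geometric mean = 0.983621 - 1 = -0.016379
As percentage: -1.64%

-1.64%


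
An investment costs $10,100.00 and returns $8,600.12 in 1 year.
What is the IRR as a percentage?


Formula: IRR = C1/C0 - 1
Substituting: IRR = $8,600.12 / $10,100.00 - 1
Ratio: 0.851497 - 1 = -0.148503
IRR = -14.8503%

-14.8503%


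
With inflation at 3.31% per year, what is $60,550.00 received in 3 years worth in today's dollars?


Formula: Real value = nominal / (1 + inflation)^years
Price level: (1 + 0.0331)^3 = 1.102623
Real value = $60,550.00 / 1.102623 = $54,914.50

$54,914.50


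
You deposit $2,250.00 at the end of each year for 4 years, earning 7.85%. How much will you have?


Formula: FV = PMT * ((1+r)^n - 1) / r
Growth factor: (1 + 0.0785)^4 = 1.352946
Numerator: 1.352946 - 1 = 0.352946
FV = $2,250.00 * 0.352946 / 0.0785 = $10,116.30

$10,116.30


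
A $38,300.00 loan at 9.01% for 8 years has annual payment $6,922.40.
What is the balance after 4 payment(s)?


Formula: Balance = PV*(1+r)^k - PMT*((1+r)^k - 1)/r
Growth: (1 + 0.0901)^4 = 1.4121
Accumulated factor: ((1+r)^k - 1)/r = 4.573803
Balance = $38,300.00 * 1.4121 - $6,922.40 * 4.573803
Balance = $22,421.72

$22,421.72


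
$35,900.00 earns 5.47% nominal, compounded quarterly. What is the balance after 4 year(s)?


Formula: FV = P * (1 + r/m)^(m*t)
Period rate: r/m = 0.0547 / 4 = 0.013675
Total periods: m*t = 4 * 4 = 16
Growth factor: (1 + 0.013675)^16 = 1.242739
FV = $35,900.00 * 1.242739 = $44,614.31

$44,614.31


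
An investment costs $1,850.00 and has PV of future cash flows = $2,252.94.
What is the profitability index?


Formula: PI = PV(cash flows) / initial investment
Substituting: PI = $2,252.94 / $1,850.00
PI = 1.2178

1.2178


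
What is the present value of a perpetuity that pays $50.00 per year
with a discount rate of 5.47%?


Formula: PV = C / r
Substituting: PV = $50.00 / 0.0547
PV = $914.08

$914.08


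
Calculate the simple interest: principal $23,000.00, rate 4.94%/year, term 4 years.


Formula: I = P * r * t
Substituting: I = $23,000.00 * 0.0494 * 4
Step: I = $23,000.00 * 0.1976
I = $4,544.80

$4,544.80


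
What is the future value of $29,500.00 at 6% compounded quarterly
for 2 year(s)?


Formula: FV = P * (1 + r/m)^(m*t)
Period rate: r/m = 0.06 / 4 = 0.015
Total periods: m*t = 4 * 2 = 8
Growth factor: (1 + 0.015)^8 = 1.126493
FV = $29,500.00 * 1.126493 = $33,231.53

$33,231.53


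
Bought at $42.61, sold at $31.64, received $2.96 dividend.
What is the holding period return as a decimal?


Formula: HPR = (P1 - P0 + D) / P0
Gain: $31.64 - $42.61 + $2.96 = -$8.01
HPR = -$8.01 / $42.61 = -0.188

-0.188


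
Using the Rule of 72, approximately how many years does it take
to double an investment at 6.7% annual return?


Formula: Years ≈ 72 / r
Substituting: Years ≈ 72 / 6.7
Years ≈ 10.7

10.7 years


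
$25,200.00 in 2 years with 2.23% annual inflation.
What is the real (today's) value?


Formula: Real value = nominal / (1 + inflation)^years
Price level: (1 + 0.0223)^2 = 1.045097
Real value = $25,200.00 / 1.045097 = $24,112.59

$24,112.59


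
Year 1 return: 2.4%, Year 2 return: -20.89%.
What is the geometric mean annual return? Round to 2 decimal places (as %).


Formula: Geometric mean = ((1+r1)*(1+r2))^(1/2) - 1
Product: (1 + 0.024) * (1 + -0.2089) = 1.024 * 0.7911 = 0.810086
Square root: 0.810086^0.5 = 0.900048
Geometric mean = 0.900048 - 1 = -0.099952
As percentage: -10.00%

-10.00%


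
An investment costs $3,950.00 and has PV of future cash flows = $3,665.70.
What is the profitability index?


Formula: PI = PV(cash flows) / initial investment
Substituting: PI = $3,665.70 / $3,950.00
PI = 0.928

0.928


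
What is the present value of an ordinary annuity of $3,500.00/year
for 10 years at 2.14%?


Formula: PV = PMT * (1 - (1+r)^(-n)) / r
Discount factor: (1 + 0.0214)^(-10) = 0.809173
Bracket: 1 - 0.809173 = 0.190827
PV = $3,500.00 * 0.190827 / 0.0214 = $31,210.00

$31,210.00


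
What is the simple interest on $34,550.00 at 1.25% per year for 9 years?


Formula: I = P * r * t
Substituting: I = $34,550.00 * 0.0125 * 9
Step: I = $34,550.00 * 0.1125
I = $3,886.88

$3,886.88


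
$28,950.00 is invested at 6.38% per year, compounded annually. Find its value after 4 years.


Formula: FV = P * (1 + r)^n
Substituting: FV = $28,950.00 * (1 + 0.0638)^4
Growth factor: (1.0638)^4 = 1.280678
FV = $28,950.00 * 1.280678 = $37,075.63

$37,075.63


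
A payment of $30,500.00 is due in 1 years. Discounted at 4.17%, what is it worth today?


Formula: PV = FV / (1 + r)^n
Substituting: PV = $30,500.00 / (1 + 0.0417)^1
Discount factor: (1.0417)^1 = 1.0417
PV = $30,500.00 / 1.0417 = $29,279.06

$29,279.06


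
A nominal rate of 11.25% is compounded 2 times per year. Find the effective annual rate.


Formula: EAR = (1 + r/m)^m - 1
Period rate: r/m = 0.1125 / 2 = 0.05625
Compounding: (1 + 0.05625)^2 = 1.115664
EAR = 1.115664 - 1 = 0.115664

0.115664


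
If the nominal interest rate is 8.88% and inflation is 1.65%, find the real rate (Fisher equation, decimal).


Formula: (1 + r_real) = (1 + r_nom) / (1 + inflation)
Substituting: (1 + r_real) = 1.0888 / 1.0165
(1 + r_real) = 1.071126
r_real = 1.071126 - 1 = 0.071126

0.071126


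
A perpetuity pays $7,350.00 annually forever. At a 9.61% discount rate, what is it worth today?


Formula: PV = C / r
Substituting: PV = $7,350.00 / 0.0961
PV = $76,482.83

$76,482.83


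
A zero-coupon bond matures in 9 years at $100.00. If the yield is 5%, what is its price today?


Formula: Price = FV / (1 + r)^n
Substituting: Price = $100.00 / (1 + 0.05)^9
Discount factor: (1.05)^9 = 1.551328
Price = $100.00 / 1.551328 = $64.46

$64.46


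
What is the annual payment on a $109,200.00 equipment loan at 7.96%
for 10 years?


Formula: PMT = PV * r / (1 - (1+r)^(-n))
Denominator: 1 - (1 + 0.0796)^(-10) = 0.535087
Numerator: $109,200.00 * 0.0796 = 8692.32
PMT = 8692.32 / 0.535087 = $16,244.67

$16,244.67


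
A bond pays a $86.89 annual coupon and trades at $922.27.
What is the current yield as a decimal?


Formula: Current yield = annual coupon / price
Substituting: CY = $86.89 / $922.27
CY = 0.094213

0.094213


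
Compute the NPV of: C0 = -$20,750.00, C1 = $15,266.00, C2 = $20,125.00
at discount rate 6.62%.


Formula: NPV = C0 + C1/(1+r) + C2/(1+r)^2
Discount C1: $15,266.00 / (1 + 0.0662) = $14,318.14
Discount C2: $20,125.00 / (1 + 0.0662)^2 = $17,703.48
NPV = -$20,750.00 + $14,318.14 + $17,703.48 = $11,271.61

$11,271.61


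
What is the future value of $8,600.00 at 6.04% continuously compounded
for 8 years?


Formula: FV = P * e^(r*t)
Exponent: r*t = 0.0604 * 8 = 0.4832
e^(0.4832) = 1.621254
FV = $8,600.00 * 1.621254 = $13,942.79

$13,942.79


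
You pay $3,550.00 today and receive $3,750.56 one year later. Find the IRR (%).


Formula: IRR = C1/C0 - 1
Substituting: IRR = $3,750.56 / $3,550.00 - 1
Ratio: 1.056496 - 1 = 0.056496
IRR = 5.6496%

5.6496%


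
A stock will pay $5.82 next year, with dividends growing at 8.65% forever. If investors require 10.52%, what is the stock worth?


Formula: P = D1 / (r - g)
Spread: r - g = 0.1052 - 0.0865 = 0.0187
Substituting: P = $5.82 / 0.0187
P = $311.23

$311.23


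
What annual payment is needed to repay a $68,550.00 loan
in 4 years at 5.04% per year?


Formula: PMT = PV * r / (1 - (1+r)^(-n))
Denominator: 1 - (1 + 0.0504)^(-4) = 0.17855
Numerator: $68,550.00 * 0.0504 = 3454.92
PMT = 3454.92 / 0.17855 = $19,349.88

$19,349.88


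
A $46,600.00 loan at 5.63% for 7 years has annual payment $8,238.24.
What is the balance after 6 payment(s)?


Formula: Balance = PV*(1+r)^k - PMT*((1+r)^k - 1)/r
Growth: (1 + 0.0563)^6 = 1.389069
Accumulated factor: ((1+r)^k - 1)/r = 6.910631
Balance = $46,600.00 * 1.389069 - $8,238.24 * 6.910631
Balance = $7,799.15

$7,799.15


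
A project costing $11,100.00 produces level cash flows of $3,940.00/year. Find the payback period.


Formula: Payback = investment / annual cash flow
Substituting: Payback = $11,100.00 / $3,940.00
Payback = 2.8173 years

2.8173 years


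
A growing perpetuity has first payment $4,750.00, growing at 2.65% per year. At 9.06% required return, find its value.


Formula: PV = C / (r - g)
Spread: r - g = 0.0906 - 0.0265 = 0.0641
Substituting: PV = $4,750.00 / 0.0641
PV = $74,102.96

$74,102.96


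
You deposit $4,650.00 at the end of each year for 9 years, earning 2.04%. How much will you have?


Formula: FV = PMT * ((1+r)^n - 1) / r
Growth factor: (1 + 0.0204)^9 = 1.199317
Numerator: 1.199317 - 1 = 0.199317
FV = $4,650.00 * 0.199317 / 0.0204 = $45,432.59

$45,432.59


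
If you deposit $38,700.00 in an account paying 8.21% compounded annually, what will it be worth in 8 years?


Formula: FV = P * (1 + r)^n
Substituting: FV = $38,700.00 * (1 + 0.0821)^8
Growth factor: (1.0821)^8 = 1.879919
FV = $38,700.00 * 1.879919 = $72,752.87

$72,752.87


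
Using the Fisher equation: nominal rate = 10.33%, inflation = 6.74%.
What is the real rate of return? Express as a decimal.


Formula: (1 + r_real) = (1 + r_nom) / (1 + inflation)
Substituting: (1 + r_real) = 1.1033 / 1.0674
(1 + r_real) = 1.033633
r_real = 1.033633 - 1 = 0.033633

0.033633


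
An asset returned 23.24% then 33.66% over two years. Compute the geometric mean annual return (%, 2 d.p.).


Formula: Geometric mean = ((1+r1)*(1+r2))^(1/2) - 1
Product: (1 + 0.2324) * (1 + 0.3366) = 1.2324 * 1.3366 = 1.647226
Square root: 1.647226^0.5 = 1.283443
Geometric mean = 1.283443 - 1 = 0.283443
As percentage: 28.34%

28.34%


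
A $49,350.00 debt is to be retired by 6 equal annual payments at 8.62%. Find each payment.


Formula: PMT = PV * r / (1 - (1+r)^(-n))
Denominator: 1 - (1 + 0.0862)^(-6) = 0.391107
Numerator: $49,350.00 * 0.0862 = 4253.97
PMT = 4253.97 / 0.391107 = $10,876.75

$10,876.75


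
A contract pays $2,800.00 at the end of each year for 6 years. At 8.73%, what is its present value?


Formula: PV = PMT * (1 - (1+r)^(-n)) / r
Discount factor: (1 + 0.0873)^(-6) = 0.605207
Bracket: 1 - 0.605207 = 0.394793
PV = $2,800.00 * 0.394793 / 0.0873 = $12,662.33

$12,662.33


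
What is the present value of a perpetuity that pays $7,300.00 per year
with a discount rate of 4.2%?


Formula: PV = C / r
Substituting: PV = $7,300.00 / 0.042
PV = $173,809.52

$173,809.52


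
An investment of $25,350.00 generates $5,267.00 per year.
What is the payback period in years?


Formula: Payback = investment / annual cash flow
Substituting: Payback = $25,350.00 / $5,267.00
Payback = 4.813 years

4.813 years


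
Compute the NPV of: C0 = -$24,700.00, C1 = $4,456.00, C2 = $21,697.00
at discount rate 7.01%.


Formula: NPV = C0 + C1/(1+r) + C2/(1+r)^2
Discount C1: $4,456.00 / (1 + 0.0701) = $4,164.10
Discount C2: $21,697.00 / (1 + 0.0701)^2 = $18,947.46
NPV = -$24,700.00 + $4,164.10 + $18,947.46 = -$1,588.44

-$1,588.44


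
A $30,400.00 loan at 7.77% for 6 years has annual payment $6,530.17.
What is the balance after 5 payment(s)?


Formula: Balance = PV*(1+r)^k - PMT*((1+r)^k - 1)/r
Growth: (1 + 0.0777)^5 = 1.453749
Accumulated factor: ((1+r)^k - 1)/r = 5.839755
Balance = $30,400.00 * 1.453749 - $6,530.17 * 5.839755
Balance = $6,059.38

$6,059.38


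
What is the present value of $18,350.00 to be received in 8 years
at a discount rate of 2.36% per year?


Formula: PV = FV / (1 + r)^n
Substituting: PV = $18,350.00 / (1 + 0.0236)^8
Discount factor: (1.0236)^8 = 1.205153
PV = $18,350.00 / 1.205153 = $15,226.28

$15,226.28


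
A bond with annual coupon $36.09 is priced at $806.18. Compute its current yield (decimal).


Formula: Current yield = annual coupon / price
Substituting: CY = $36.09 / $806.18
CY = 0.044767

0.044767


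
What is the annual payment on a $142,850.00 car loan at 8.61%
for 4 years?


Formula: PMT = PV * r / (1 - (1+r)^(-n))
Denominator: 1 - (1 + 0.0861)^(-4) = 0.281345
Numerator: $142,850.00 * 0.0861 = 12299.385
PMT = 12299.385 / 0.281345 = $43,716.46

$43,716.46


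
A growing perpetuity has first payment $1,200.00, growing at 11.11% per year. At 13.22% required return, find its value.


Formula: PV = C / (r - g)
Spread: r - g = 0.1322 - 0.1111 = 0.0211
Substituting: PV = $1,200.00 / 0.0211
PV = $56,872.04

$56,872.04


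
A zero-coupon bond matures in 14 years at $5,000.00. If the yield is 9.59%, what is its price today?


Formula: Price = FV / (1 + r)^n
Substituting: Price = $5,000.00 / (1 + 0.0959)^14
Discount factor: (1.0959)^14 = 3.604068
Price = $5,000.00 / 3.604068 = $1,387.32

$1,387.32


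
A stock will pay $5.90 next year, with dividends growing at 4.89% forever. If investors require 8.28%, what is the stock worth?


Formula: P = D1 / (r - g)
Spread: r - g = 0.0828 - 0.0489 = 0.0339
Substituting: P = $5.90 / 0.0339
P = $174.04

$174.04


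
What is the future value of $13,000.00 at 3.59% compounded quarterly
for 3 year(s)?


Formula: FV = P * (1 + r/m)^(m*t)
Period rate: r/m = 0.0359 / 4 = 0.008975
Total periods: m*t = 4 * 3 = 12
Growth factor: (1 + 0.008975)^12 = 1.113179
FV = $13,000.00 * 1.113179 = $14,471.32

$14,471.32


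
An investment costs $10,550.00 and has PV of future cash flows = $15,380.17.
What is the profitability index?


Formula: PI = PV(cash flows) / initial investment
Substituting: PI = $15,380.17 / $10,550.00
PI = 1.4578

1.4578


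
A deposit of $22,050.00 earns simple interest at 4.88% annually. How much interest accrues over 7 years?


Formula: I = P * r * t
Substituting: I = $22,050.00 * 0.0488 * 7
Step: I = $22,050.00 * 0.3416
I = $7,532.28

$7,532.28


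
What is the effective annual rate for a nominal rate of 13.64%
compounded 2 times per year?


Formula: EAR = (1 + r/m)^m - 1
Period rate: r/m = 0.1364 / 2 = 0.0682
Compounding: (1 + 0.0682)^2 = 1.141051
EAR = 1.141051 - 1 = 0.141051

0.141051


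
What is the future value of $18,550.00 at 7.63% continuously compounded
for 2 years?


Formula: FV = P * e^(r*t)
Exponent: r*t = 0.0763 * 2 = 0.1526
e^(0.1526) = 1.164859
FV = $18,550.00 * 1.164859 = $21,608.13

$21,608.13


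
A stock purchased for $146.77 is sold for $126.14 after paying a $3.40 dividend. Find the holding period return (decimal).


Formula: HPR = (P1 - P0 + D) / P0
Gain: $126.14 - $146.77 + $3.40 = -$17.23
HPR = -$17.23 / $146.77 = -0.1174

-0.1174


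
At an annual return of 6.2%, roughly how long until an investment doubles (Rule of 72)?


Formula: Years ≈ 72 / r
Substituting: Years ≈ 72 / 6.2
Years ≈ 11.6

11.6 years


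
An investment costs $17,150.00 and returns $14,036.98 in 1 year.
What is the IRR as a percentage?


Formula: IRR = C1/C0 - 1
Substituting: IRR = $14,036.98 / $17,150.00 - 1
Ratio: 0.818483 - 1 = -0.181517
IRR = -18.1517%

-18.1517%


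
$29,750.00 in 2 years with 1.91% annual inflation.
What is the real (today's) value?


Formula: Real value = nominal / (1 + inflation)^years
Price level: (1 + 0.0191)^2 = 1.038565
Real value = $29,750.00 / 1.038565 = $28,645.30

$28,645.30


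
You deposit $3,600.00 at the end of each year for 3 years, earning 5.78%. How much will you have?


Formula: FV = PMT * ((1+r)^n - 1) / r
Growth factor: (1 + 0.0578)^3 = 1.183616
Numerator: 1.183616 - 1 = 0.183616
FV = $3,600.00 * 0.183616 / 0.0578 = $11,436.27

$11,436.27


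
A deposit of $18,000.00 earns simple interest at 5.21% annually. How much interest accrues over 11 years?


Formula: I = P * r * t
Substituting: I = $18,000.00 * 0.0521 * 11
Step: I = $18,000.00 * 0.5731
I = $10,315.80

$10,315.80


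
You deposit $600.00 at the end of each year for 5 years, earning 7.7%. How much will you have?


Formula: FV = PMT * ((1+r)^n - 1) / r
Growth factor: (1 + 0.077)^5 = 1.449034
Numerator: 1.449034 - 1 = 0.449034
FV = $600.00 * 0.449034 / 0.077 = $3,498.96

$3,498.96


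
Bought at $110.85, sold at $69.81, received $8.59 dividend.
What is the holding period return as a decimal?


Formula: HPR = (P1 - P0 + D) / P0
Gain: $69.81 - $110.85 + $8.59 = -$32.45
HPR = -$32.45 / $110.85 = -0.2927

-0.2927


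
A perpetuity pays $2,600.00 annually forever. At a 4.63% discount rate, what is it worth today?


Formula: PV = C / r
Substituting: PV = $2,600.00 / 0.0463
PV = $56,155.51

$56,155.51


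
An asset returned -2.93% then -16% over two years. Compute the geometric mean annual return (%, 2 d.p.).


Formula: Geometric mean = ((1+r1)*(1+r2))^(1/2) - 1
Product: (1 + -0.0293) * (1 + -0.16) = 0.9707 * 0.84 = 0.815388
Square root: 0.815388^0.5 = 0.902988
Geometric mean = 0.902988 - 1 = -0.097012
As percentage: -9.70%

-9.70%
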